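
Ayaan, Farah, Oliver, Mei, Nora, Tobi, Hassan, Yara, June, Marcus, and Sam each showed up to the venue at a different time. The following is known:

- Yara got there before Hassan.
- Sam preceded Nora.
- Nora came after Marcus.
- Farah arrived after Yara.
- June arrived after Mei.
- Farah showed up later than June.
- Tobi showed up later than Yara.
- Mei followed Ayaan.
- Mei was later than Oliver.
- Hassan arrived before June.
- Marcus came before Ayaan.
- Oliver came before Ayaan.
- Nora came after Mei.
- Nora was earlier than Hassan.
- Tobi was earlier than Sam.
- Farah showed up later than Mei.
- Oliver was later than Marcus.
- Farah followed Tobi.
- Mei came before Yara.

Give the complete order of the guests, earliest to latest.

The constraints fix every adjacent pair, so only one ordering works:
Marcus → Oliver → Ayaan → Mei → Yara → Tobi → Sam → Nora → Hassan → June → Farah.

Marcus, Oliver, Ayaan, Mei, Yara, Tobi, Sam, Nora, Hassan, June, Farah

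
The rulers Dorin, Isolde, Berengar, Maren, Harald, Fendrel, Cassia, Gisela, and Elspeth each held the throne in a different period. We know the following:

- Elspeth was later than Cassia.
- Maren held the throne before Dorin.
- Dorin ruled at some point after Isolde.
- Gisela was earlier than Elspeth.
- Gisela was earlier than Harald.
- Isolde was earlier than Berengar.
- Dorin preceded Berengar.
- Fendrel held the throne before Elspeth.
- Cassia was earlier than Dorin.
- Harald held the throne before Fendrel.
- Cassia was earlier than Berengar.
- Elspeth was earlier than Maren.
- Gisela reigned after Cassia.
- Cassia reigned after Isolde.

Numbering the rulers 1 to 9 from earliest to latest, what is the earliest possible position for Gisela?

Cassia and Isolde must both come before Gisela — 2 forced predecessors.
Nothing else is forced ahead of Gisela, so their earliest slot is position 2 + 1 = 3.

3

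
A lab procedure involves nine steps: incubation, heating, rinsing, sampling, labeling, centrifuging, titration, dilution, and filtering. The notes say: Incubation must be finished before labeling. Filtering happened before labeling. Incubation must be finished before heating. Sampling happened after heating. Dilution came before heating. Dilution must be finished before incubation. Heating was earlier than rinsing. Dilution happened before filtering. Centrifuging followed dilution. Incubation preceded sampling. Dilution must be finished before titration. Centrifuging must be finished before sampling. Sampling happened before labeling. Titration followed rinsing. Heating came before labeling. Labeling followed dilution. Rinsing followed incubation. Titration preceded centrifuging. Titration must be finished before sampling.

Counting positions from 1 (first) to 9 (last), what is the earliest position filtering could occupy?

Dilution must come before filtering — 1 forced predecessor.
Nothing else is forced ahead of filtering, so its earliest slot is position 1 + 1 = 2.

2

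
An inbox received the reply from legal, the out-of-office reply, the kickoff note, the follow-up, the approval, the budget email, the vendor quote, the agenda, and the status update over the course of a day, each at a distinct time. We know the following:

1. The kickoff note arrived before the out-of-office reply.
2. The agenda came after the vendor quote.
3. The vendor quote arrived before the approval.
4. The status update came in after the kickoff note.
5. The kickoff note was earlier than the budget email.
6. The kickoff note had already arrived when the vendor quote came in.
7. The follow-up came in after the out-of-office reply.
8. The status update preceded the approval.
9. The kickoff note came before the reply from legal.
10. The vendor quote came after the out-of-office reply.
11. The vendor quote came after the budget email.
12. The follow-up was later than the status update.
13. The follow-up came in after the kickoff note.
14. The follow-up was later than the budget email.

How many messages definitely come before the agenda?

4

Directly stated before the agenda: the vendor quote.
The budget email reaches the agenda via the budget email → the vendor quote → the agenda.
The kickoff note reaches the agenda via the kickoff note → the vendor quote → the agenda.
The out-of-office reply reaches the agenda via the out-of-office reply → the vendor quote → the agenda.
That's the budget email, the kickoff note, the out-of-office reply, and the vendor quote — 4 in all.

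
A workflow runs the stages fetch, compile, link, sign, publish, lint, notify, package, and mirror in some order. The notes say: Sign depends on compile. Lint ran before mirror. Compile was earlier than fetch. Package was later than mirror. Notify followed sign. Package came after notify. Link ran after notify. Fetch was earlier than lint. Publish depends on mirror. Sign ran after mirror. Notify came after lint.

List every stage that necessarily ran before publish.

compile, fetch, lint, mirror

Directly stated before publish: mirror.
Compile reaches publish via compile → fetch → lint → mirror → publish.
Fetch reaches publish via fetch → lint → mirror → publish.
Lint reaches publish via lint → mirror → publish.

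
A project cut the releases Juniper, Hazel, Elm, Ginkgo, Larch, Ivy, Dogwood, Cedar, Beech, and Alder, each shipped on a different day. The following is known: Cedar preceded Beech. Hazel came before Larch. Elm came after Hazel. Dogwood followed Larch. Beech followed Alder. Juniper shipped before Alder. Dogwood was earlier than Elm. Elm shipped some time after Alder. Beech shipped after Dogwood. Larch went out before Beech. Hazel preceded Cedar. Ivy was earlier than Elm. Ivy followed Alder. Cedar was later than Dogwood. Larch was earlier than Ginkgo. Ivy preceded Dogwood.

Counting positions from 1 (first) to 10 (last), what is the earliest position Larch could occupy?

2

Hazel must come before Larch — 1 forced predecessor.
Nothing else is forced ahead of Larch, so its earliest slot is position 1 + 1 = 2.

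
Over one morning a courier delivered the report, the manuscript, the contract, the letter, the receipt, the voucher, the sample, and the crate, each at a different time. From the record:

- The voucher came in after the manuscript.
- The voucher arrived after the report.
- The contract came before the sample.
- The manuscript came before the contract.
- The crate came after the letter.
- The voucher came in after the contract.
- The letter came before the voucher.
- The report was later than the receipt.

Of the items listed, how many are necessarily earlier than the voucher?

Directly stated before the voucher: the contract, the letter, the manuscript, and the report.
The receipt reaches the voucher via the receipt → the report → the voucher.
That's the contract, the letter, the manuscript, the receipt, and the report — 5 in all.

5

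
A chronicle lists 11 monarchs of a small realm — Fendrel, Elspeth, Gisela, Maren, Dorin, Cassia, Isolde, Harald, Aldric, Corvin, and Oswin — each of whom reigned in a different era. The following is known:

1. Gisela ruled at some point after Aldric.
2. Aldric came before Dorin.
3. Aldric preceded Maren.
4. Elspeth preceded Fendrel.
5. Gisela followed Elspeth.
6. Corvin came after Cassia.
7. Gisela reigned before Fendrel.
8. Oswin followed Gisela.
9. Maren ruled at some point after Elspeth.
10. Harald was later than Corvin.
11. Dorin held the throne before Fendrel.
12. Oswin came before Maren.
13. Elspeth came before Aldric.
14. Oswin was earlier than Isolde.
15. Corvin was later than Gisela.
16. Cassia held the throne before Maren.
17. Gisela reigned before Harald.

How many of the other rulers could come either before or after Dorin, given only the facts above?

7

Forced before Dorin: Aldric and Elspeth; forced after Dorin: Fendrel.
That leaves Cassia, Corvin, Gisela, Harald, Isolde, Maren, and Oswin with no forced order relative to Dorin — 7.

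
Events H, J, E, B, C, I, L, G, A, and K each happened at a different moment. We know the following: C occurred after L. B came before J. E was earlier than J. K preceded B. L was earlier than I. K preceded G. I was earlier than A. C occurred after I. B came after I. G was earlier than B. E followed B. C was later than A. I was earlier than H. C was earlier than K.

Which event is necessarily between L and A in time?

Tracing the constraints gives L → I → A, so I sits after L and before A.
No other event is forced both after L and before A.

I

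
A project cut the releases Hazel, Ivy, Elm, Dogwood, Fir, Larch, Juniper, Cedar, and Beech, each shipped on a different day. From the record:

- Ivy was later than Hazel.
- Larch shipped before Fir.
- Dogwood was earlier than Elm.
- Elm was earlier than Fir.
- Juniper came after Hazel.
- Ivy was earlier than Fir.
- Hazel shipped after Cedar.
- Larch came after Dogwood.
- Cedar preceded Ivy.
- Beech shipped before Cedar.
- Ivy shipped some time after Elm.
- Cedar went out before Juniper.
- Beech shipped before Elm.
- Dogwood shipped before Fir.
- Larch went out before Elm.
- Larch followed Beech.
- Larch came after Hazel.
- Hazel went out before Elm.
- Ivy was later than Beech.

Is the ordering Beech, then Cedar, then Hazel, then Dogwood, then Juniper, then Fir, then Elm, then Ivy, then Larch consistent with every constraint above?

no

The constraints require Larch before Fir, but in the proposed sequence Fir appears ahead of Larch. That one violation is enough.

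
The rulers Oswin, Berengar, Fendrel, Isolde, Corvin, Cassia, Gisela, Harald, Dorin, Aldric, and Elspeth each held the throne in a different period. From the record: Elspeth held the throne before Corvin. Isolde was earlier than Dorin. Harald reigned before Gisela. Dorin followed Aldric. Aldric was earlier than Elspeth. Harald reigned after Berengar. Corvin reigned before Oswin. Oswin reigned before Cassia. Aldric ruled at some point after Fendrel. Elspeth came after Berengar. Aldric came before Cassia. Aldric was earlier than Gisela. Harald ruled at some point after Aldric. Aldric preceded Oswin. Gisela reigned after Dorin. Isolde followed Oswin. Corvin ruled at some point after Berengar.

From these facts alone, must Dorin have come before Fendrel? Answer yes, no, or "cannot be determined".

no

Tracing the constraints gives Fendrel → Aldric → Dorin, so Fendrel must come before Dorin.
That means Dorin cannot be before Fendrel.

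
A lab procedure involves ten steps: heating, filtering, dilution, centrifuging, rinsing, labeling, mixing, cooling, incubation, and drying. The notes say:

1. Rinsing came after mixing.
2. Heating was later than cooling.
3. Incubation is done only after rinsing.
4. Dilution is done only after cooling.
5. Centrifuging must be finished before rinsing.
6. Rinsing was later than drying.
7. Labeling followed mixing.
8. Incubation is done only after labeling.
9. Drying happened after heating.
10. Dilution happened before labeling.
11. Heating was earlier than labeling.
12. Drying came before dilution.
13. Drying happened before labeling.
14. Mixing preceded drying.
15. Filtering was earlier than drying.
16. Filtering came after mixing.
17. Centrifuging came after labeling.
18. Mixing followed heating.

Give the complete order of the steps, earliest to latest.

The constraints fix every adjacent pair, so only one ordering works:
cooling → heating → mixing → filtering → drying → dilution → labeling → centrifuging → rinsing → incubation.

cooling, heating, mixing, filtering, drying, dilution, labeling, centrifuging, rinsing, incubation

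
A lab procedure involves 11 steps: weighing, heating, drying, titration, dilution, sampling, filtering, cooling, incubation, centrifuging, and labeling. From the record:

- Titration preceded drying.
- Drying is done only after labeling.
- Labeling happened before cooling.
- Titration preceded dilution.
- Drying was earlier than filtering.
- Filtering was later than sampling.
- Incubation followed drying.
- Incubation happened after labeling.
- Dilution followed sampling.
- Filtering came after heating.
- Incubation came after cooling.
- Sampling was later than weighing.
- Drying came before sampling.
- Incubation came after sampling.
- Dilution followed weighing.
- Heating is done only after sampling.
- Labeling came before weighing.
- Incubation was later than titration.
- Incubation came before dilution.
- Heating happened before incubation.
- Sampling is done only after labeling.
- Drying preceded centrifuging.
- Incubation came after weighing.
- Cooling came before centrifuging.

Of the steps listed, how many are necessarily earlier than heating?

Directly stated before heating: sampling.
Drying reaches heating via drying → sampling → heating.
Labeling reaches heating via labeling → sampling → heating.
Titration reaches heating via titration → drying → sampling → heating.
Likewise weighing reaches heating by chaining the stated constraints.
That's drying, labeling, sampling, titration, and weighing — 5 in all.

5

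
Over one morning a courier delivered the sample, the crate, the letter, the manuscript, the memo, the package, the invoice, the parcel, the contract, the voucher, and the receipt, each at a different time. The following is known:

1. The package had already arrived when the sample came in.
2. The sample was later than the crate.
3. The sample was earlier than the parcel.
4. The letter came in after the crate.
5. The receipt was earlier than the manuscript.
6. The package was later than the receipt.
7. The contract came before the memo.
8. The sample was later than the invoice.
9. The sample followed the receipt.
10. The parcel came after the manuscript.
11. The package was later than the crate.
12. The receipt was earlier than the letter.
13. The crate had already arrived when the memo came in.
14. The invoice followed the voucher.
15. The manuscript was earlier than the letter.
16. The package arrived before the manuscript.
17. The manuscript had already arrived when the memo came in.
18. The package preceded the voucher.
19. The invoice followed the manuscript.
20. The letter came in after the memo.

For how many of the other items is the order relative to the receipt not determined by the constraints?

2

Forced after the receipt: the invoice, the letter, the manuscript, the memo, the package, the parcel, the sample, and the voucher.
That leaves the contract and the crate with no forced order relative to the receipt — 2.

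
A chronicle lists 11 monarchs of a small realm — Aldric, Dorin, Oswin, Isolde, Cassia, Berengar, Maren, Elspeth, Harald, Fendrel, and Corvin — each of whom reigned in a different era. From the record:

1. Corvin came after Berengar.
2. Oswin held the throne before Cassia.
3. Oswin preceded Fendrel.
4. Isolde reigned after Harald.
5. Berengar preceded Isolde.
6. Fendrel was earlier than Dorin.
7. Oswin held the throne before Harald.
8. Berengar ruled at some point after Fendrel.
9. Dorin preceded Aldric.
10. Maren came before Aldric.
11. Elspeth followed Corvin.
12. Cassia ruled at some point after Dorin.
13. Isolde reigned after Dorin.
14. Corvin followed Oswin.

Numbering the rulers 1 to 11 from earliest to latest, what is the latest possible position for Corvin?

Corvin must come before Elspeth — 1 ruler forced after them.
Everything else can be placed before Corvin in some valid order, so Corvin can sit as late as position 11 − 1 = 10.

10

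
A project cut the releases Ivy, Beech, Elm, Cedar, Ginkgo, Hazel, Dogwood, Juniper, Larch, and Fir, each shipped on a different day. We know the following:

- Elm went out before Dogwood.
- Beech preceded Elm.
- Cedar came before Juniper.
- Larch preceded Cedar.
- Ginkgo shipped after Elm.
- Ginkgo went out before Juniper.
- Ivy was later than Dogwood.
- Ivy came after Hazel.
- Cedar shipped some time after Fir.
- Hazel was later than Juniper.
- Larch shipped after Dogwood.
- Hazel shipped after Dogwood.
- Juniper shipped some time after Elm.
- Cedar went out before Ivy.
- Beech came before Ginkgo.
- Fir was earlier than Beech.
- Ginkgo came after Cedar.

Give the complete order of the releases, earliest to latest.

The constraints fix every adjacent pair, so only one ordering works:
Fir → Beech → Elm → Dogwood → Larch → Cedar → Ginkgo → Juniper → Hazel → Ivy.

Fir, Beech, Elm, Dogwood, Larch, Cedar, Ginkgo, Juniper, Hazel, Ivy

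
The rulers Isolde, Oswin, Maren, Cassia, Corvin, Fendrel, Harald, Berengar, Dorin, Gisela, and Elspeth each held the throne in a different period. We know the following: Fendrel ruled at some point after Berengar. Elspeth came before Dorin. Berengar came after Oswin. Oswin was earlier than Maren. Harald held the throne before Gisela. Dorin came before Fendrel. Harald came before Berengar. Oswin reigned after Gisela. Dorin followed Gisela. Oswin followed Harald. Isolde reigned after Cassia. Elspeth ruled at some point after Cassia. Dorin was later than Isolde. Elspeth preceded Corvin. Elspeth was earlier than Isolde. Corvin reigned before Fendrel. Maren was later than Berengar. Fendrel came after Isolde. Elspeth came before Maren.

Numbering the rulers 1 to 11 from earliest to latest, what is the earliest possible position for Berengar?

Gisela, Harald, and Oswin must all come before Berengar — 3 forced predecessors.
Nothing else is forced ahead of Berengar, so their earliest slot is position 3 + 1 = 4.

4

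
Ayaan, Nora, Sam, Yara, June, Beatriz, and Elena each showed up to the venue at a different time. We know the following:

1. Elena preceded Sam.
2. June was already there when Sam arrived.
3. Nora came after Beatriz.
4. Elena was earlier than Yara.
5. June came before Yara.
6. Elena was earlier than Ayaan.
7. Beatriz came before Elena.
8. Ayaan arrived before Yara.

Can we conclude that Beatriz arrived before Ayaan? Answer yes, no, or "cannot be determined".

yes

Chain the constraints: Beatriz → Elena → Ayaan. Each link is directly stated, so Beatriz comes before Ayaan.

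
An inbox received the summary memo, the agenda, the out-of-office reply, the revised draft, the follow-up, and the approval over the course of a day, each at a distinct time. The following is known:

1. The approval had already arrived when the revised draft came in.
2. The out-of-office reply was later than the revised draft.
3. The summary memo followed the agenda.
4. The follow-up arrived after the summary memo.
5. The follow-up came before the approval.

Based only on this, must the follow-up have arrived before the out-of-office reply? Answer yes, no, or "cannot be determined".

yes

Chain the constraints: the follow-up → the approval → the revised draft → the out-of-office reply. Each link is directly stated, so the follow-up comes before the out-of-office reply.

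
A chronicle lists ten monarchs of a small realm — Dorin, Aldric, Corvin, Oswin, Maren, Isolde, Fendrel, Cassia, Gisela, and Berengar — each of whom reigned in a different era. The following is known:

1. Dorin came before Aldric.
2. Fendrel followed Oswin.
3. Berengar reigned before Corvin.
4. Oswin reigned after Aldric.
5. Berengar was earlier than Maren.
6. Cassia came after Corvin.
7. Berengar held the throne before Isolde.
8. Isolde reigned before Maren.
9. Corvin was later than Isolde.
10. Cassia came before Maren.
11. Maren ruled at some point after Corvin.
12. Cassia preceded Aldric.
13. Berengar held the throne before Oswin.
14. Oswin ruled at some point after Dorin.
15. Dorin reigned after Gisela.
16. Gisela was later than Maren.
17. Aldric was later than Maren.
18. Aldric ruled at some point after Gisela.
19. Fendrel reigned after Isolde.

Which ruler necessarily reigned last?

Fendrel

Every other ruler has a chain of constraints placing them before Fendrel, so Fendrel is last.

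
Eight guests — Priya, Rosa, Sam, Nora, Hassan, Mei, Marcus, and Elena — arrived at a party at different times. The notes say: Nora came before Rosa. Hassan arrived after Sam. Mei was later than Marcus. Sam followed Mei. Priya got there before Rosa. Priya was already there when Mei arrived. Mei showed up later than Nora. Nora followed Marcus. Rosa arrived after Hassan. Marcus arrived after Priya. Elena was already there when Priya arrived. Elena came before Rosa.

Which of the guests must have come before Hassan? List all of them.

Elena, Marcus, Mei, Nora, Priya, Sam

Directly stated before Hassan: Sam.
Elena reaches Hassan via Elena → Priya → Mei → Sam → Hassan.
Marcus reaches Hassan via Marcus → Mei → Sam → Hassan.
Mei reaches Hassan via Mei → Sam → Hassan.
Likewise Nora and Priya each reach Hassan by chaining the stated constraints.
No chain forces Rosa ahead of Hassan.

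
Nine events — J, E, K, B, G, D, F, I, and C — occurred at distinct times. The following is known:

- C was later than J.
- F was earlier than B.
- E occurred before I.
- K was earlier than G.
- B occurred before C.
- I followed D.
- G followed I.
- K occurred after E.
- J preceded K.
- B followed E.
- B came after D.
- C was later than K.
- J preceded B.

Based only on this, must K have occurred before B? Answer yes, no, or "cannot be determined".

No chain of stated constraints runs from K to B, and none runs from B to K either.
So the relative order of K and B is not fixed by the given facts.

cannot be determined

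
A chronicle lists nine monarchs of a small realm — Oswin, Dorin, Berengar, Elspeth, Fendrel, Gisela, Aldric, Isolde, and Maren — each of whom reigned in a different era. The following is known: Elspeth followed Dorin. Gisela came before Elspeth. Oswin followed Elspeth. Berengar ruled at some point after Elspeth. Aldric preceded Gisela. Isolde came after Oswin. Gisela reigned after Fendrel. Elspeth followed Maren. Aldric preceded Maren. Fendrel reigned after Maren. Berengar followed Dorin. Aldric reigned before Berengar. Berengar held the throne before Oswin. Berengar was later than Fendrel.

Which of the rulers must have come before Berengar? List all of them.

Directly stated before Berengar: Aldric, Dorin, Elspeth, and Fendrel.
Gisela reaches Berengar via Gisela → Elspeth → Berengar.
Maren reaches Berengar via Maren → Fendrel → Berengar.

Aldric, Dorin, Elspeth, Fendrel, Gisela, Maren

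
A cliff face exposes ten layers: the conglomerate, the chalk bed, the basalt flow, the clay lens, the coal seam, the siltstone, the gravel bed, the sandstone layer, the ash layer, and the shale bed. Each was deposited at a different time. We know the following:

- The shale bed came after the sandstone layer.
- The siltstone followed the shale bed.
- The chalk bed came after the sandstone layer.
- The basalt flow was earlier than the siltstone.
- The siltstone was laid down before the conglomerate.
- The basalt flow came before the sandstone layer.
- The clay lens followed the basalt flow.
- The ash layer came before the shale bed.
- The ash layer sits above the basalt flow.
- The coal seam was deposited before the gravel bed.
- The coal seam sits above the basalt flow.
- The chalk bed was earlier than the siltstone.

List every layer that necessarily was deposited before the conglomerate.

the ash layer, the basalt flow, the chalk bed, the sandstone layer, the shale bed, the siltstone

Directly stated before the conglomerate: the siltstone.
The ash layer reaches the conglomerate via the ash layer → the shale bed → the siltstone → the conglomerate.
The basalt flow reaches the conglomerate via the basalt flow → the siltstone → the conglomerate.
The chalk bed reaches the conglomerate via the chalk bed → the siltstone → the conglomerate.
Likewise the sandstone layer and the shale bed each reach the conglomerate by chaining the stated constraints.
No chain forces the coal seam (or any of the others) ahead of the conglomerate.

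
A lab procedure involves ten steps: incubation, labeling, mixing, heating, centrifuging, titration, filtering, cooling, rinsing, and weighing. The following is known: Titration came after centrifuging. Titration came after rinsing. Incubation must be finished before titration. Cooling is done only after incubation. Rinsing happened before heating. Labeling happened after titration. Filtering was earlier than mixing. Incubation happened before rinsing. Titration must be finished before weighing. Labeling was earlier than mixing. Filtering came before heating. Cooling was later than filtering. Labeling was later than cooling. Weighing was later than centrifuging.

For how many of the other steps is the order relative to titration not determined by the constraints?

3

Forced before titration: centrifuging, incubation, and rinsing; forced after titration: labeling, mixing, and weighing.
That leaves cooling, filtering, and heating with no forced order relative to titration — 3.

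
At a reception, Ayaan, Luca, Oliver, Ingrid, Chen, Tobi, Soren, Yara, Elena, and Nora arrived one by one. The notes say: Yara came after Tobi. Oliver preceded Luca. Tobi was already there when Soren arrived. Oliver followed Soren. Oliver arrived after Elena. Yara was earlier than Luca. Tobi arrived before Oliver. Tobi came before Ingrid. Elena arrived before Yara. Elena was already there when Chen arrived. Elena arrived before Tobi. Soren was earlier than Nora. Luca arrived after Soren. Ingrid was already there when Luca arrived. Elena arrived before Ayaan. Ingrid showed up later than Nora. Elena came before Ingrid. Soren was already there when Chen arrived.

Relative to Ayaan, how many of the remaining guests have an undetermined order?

Forced before Ayaan: Elena.
That leaves Chen, Ingrid, Luca, Nora, Oliver, Soren, Tobi, and Yara with no forced order relative to Ayaan — 8.

8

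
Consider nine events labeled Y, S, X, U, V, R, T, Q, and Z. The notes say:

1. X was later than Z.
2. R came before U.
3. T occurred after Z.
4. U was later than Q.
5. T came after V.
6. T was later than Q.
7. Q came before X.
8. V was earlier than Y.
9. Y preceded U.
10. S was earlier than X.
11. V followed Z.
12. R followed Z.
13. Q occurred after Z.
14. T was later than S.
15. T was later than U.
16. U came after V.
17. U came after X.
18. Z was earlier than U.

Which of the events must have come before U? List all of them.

Q, R, S, V, X, Y, Z

Directly stated before U: Q, R, V, X, Y, and Z.
S reaches U via S → X → U.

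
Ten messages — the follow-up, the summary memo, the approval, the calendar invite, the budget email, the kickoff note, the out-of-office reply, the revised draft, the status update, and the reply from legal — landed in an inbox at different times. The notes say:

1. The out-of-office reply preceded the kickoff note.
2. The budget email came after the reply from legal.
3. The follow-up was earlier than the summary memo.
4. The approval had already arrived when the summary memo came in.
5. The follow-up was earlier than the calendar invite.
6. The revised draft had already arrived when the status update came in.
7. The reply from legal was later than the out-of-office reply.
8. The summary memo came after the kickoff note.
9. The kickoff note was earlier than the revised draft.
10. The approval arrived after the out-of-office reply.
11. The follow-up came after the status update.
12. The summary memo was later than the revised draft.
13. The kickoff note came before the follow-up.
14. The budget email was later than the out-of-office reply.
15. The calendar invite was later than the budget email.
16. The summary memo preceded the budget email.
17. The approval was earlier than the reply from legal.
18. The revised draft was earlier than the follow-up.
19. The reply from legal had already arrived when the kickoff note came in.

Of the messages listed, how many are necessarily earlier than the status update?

5

Directly stated before the status update: the revised draft.
The approval reaches the status update via the approval → the reply from legal → the kickoff note → the revised draft → the status update.
The kickoff note reaches the status update via the kickoff note → the revised draft → the status update.
The out-of-office reply reaches the status update via the out-of-office reply → the kickoff note → the revised draft → the status update.
Likewise the reply from legal reaches the status update by chaining the stated constraints.
No chain forces the budget email (or any of the others) ahead of the status update.
That's the approval, the kickoff note, the out-of-office reply, the reply from legal, and the revised draft — 5 in all.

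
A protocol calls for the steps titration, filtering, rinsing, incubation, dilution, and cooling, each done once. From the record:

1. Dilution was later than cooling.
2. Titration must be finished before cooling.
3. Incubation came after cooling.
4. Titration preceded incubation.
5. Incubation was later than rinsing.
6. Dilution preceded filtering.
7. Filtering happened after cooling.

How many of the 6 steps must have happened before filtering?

Directly stated before filtering: cooling and dilution.
Titration reaches filtering via titration → cooling → filtering.
That's cooling, dilution, and titration — 3 in all.

3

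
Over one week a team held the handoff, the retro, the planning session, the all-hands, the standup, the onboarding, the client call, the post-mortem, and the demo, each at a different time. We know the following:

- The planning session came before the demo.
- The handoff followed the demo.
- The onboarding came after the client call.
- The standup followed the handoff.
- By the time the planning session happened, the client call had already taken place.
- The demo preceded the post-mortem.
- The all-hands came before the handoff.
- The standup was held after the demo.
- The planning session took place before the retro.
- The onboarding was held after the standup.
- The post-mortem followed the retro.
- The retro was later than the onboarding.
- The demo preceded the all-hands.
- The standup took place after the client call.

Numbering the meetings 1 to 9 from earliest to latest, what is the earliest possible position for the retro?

8

The all-hands, the client call, the demo, the handoff, the onboarding, the planning session, and the standup must all come before the retro — 7 forced predecessors.
Nothing else is forced ahead of the retro, so its earliest slot is position 7 + 1 = 8.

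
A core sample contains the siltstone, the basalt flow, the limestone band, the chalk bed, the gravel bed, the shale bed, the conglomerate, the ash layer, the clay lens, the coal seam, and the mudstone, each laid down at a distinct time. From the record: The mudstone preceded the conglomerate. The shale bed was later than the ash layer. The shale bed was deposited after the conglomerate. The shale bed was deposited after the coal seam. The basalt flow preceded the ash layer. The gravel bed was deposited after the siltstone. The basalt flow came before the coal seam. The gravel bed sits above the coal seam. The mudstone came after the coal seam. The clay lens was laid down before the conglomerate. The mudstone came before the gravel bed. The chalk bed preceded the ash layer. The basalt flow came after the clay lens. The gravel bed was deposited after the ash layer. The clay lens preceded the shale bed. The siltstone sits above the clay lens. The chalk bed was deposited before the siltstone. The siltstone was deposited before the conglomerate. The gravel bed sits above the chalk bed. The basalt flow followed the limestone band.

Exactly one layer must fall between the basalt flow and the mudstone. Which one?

Tracing the constraints gives the basalt flow → the coal seam → the mudstone, so the coal seam sits after the basalt flow and before the mudstone.
No other layer is forced both after the basalt flow and before the mudstone.

the coal seam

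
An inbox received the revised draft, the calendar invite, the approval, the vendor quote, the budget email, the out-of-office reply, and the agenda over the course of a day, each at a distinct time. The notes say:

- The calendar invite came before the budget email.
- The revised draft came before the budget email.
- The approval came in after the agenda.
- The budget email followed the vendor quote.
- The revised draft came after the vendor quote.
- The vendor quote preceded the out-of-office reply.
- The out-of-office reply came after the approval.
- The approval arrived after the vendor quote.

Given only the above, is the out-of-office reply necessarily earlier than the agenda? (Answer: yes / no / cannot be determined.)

Tracing the constraints gives the agenda → the approval → the out-of-office reply, so the agenda must come before the out-of-office reply.
That means the out-of-office reply cannot be before the agenda.

no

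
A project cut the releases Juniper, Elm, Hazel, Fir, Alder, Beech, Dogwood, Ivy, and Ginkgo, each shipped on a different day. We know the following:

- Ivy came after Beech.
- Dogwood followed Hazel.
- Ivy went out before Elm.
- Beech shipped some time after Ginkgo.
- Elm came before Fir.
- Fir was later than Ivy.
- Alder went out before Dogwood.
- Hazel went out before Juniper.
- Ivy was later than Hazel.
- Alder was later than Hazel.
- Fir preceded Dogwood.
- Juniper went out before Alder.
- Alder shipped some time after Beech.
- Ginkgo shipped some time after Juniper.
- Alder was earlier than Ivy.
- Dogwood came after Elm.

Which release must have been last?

Dogwood

Every other release has a chain of constraints placing it before Dogwood, so Dogwood is last.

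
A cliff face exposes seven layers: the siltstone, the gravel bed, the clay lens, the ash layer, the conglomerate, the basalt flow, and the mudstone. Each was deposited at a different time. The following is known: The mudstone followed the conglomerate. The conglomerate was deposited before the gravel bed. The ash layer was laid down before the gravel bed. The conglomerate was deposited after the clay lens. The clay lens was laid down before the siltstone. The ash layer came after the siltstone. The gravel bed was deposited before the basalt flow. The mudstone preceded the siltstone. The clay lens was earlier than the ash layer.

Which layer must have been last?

the basalt flow

Every other layer has a chain of constraints placing it before the basalt flow, so the basalt flow is last.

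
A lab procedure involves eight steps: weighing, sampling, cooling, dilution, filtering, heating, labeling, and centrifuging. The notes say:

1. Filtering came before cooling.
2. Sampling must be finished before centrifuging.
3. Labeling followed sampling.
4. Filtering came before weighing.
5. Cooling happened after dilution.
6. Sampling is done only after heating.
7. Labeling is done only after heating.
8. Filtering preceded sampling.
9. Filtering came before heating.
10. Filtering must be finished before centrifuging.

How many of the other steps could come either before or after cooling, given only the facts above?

Forced before cooling: dilution and filtering.
That leaves centrifuging, heating, labeling, sampling, and weighing with no forced order relative to cooling — 5.

5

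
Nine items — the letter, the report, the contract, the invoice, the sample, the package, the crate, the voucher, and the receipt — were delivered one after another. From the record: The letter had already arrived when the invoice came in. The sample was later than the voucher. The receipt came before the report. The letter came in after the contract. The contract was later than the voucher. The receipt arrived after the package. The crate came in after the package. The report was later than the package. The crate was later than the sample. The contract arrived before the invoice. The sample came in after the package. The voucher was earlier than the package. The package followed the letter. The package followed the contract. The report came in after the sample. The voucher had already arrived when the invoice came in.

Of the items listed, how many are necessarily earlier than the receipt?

Directly stated before the receipt: the package.
The contract reaches the receipt via the contract → the package → the receipt.
The letter reaches the receipt via the letter → the package → the receipt.
The voucher reaches the receipt via the voucher → the package → the receipt.
No chain forces the crate (or any of the others) ahead of the receipt.
That's the contract, the letter, the package, and the voucher — 4 in all.

4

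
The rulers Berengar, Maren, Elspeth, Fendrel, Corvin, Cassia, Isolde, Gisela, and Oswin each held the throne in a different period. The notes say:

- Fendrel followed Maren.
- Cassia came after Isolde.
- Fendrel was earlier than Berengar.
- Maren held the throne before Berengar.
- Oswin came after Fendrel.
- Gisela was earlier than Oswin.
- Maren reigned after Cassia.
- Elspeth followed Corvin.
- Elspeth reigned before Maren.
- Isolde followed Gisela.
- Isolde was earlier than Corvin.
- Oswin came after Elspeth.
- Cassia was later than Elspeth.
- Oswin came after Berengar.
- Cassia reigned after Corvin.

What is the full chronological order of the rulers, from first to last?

Gisela, Isolde, Corvin, Elspeth, Cassia, Maren, Fendrel, Berengar, Oswin

The constraints fix every adjacent pair, so only one ordering works:
Gisela → Isolde → Corvin → Elspeth → Cassia → Maren → Fendrel → Berengar → Oswin.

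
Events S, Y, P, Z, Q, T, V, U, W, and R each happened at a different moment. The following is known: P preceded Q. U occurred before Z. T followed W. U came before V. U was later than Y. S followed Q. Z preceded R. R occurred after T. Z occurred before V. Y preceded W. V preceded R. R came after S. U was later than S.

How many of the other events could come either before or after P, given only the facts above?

Forced after P: Q, R, S, U, V, and Z.
That leaves T, W, and Y with no forced order relative to P — 3.

3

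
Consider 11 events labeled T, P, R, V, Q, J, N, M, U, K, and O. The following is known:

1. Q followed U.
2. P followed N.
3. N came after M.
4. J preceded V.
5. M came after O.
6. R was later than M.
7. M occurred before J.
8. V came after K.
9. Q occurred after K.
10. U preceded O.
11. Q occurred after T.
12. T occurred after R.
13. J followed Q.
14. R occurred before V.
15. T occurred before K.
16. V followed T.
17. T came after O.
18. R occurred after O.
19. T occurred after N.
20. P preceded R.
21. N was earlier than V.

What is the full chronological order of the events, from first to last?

The constraints fix every adjacent pair, so only one ordering works:
U → O → M → N → P → R → T → K → Q → J → V.

U, O, M, N, P, R, T, K, Q, J, V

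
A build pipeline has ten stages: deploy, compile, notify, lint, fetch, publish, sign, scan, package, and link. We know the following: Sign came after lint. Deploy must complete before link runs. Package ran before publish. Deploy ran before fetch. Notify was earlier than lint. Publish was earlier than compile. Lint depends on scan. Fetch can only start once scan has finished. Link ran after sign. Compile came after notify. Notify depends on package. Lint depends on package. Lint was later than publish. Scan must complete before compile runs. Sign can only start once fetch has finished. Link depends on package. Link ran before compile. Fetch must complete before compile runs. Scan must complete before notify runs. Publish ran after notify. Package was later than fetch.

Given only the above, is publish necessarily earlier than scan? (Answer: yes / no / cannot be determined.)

no

Tracing the constraints gives scan → notify → publish, so scan must come before publish.
That means publish cannot be before scan.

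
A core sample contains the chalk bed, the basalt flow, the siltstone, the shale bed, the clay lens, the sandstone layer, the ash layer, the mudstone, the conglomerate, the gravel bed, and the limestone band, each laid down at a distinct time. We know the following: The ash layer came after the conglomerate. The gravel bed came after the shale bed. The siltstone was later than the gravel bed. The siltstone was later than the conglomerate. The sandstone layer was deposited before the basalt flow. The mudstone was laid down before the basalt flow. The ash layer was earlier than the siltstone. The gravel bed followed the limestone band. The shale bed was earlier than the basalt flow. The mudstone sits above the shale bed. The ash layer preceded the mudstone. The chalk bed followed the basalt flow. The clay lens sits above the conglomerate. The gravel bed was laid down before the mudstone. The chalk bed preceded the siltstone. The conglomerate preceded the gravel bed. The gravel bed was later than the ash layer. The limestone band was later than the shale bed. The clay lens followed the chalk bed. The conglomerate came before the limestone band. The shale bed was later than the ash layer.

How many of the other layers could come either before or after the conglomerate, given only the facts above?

1

Forced after the conglomerate: the ash layer, the basalt flow, the chalk bed, the clay lens, the gravel bed, the limestone band, the mudstone, the shale bed, and the siltstone.
That leaves the sandstone layer with no forced order relative to the conglomerate — 1.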